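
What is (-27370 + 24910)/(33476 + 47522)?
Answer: -1230/40499 ≈ -0.030371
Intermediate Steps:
(-27370 + 24910)/(33476 + 47522) = -2460/80998 = -2460*1/80998 = -1230/40499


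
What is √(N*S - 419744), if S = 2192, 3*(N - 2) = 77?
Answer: 4*I*√201993/3 ≈ 599.25*I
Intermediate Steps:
N = 83/3 (N = 2 + (⅓)*77 = 2 + 77/3 = 83/3 ≈ 27.667)
√(N*S - 419744) = √((83/3)*2192 - 419744) = √(181936/3 - 419744) = √(-1077296/3) = 4*I*√201993/3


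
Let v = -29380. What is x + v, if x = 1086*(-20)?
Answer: -51100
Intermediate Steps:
x = -21720
x + v = -21720 - 29380 = -51100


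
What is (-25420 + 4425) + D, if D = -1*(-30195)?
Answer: 9200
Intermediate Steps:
D = 30195
(-25420 + 4425) + D = (-25420 + 4425) + 30195 = -20995 + 30195 = 9200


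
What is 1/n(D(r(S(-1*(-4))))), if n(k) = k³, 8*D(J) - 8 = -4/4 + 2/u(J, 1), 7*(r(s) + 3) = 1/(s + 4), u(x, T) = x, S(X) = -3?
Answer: 512000/250047 ≈ 2.0476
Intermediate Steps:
r(s) = -3 + 1/(7*(4 + s)) (r(s) = -3 + 1/(7*(s + 4)) = -3 + 1/(7*(4 + s)))
D(J) = 7/8 + 1/(4*J) (D(J) = 1 + (-4/4 + 2/J)/8 = 1 + (-4*¼ + 2/J)/8 = 1 + (-1 + 2/J)/8 = 1 + (-⅛ + 1/(4*J)) = 7/8 + 1/(4*J))
1/n(D(r(S(-1*(-4))))) = 1/(((2 + 7*((-83 - 21*(-3))/(7*(4 - 3))))/(8*(((-83 - 21*(-3))/(7*(4 - 3))))))³) = 1/(((2 + 7*((⅐)*(-83 + 63)/1))/(8*(((⅐)*(-83 + 63)/1))))³) = 1/(((2 + 7*((⅐)*1*(-20)))/(8*(((⅐)*1*(-20)))))³) = 1/(((2 + 7*(-20/7))/(8*(-20/7)))³) = 1/(((⅛)*(-7/20)*(2 - 20))³) = 1/(((⅛)*(-7/20)*(-18))³) = 1/((63/80)³) = 1/(250047/512000) = 512000/250047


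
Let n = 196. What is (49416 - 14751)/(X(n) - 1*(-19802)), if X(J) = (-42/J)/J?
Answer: 19024152/10867337 ≈ 1.7506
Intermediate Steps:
X(J) = -42/J²
(49416 - 14751)/(X(n) - 1*(-19802)) = (49416 - 14751)/(-42/196² - 1*(-19802)) = 34665/(-42*1/38416 + 19802) = 34665/(-3/2744 + 19802) = 34665/(54336685/2744) = 34665*(2744/54336685) = 19024152/10867337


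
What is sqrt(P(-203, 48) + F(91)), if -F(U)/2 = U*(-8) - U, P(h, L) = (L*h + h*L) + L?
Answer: 3*I*sqrt(1978) ≈ 133.42*I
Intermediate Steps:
P(h, L) = L + 2*L*h (P(h, L) = (L*h + L*h) + L = 2*L*h + L = L + 2*L*h)
F(U) = 18*U (F(U) = -2*(U*(-8) - U) = -2*(-8*U - U) = -(-18)*U = 18*U)
sqrt(P(-203, 48) + F(91)) = sqrt(48*(1 + 2*(-203)) + 18*91) = sqrt(48*(1 - 406) + 1638) = sqrt(48*(-405) + 1638) = sqrt(-19440 + 1638) = sqrt(-17802) = 3*I*sqrt(1978)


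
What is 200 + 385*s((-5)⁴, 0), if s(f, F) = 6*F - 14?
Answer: -5190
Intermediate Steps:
s(f, F) = -14 + 6*F
200 + 385*s((-5)⁴, 0) = 200 + 385*(-14 + 6*0) = 200 + 385*(-14 + 0) = 200 + 385*(-14) = 200 - 5390 = -5190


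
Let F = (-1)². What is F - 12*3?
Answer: -35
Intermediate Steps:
F = 1
F - 12*3 = 1 - 12*3 = 1 - 36 = -35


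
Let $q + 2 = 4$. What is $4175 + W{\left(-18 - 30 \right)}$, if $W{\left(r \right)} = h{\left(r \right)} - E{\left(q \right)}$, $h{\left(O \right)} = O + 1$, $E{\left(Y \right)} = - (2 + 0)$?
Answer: $4130$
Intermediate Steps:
$q = 2$ ($q = -2 + 4 = 2$)
$E{\left(Y \right)} = -2$ ($E{\left(Y \right)} = \left(-1\right) 2 = -2$)
$h{\left(O \right)} = 1 + O$
$W{\left(r \right)} = 3 + r$ ($W{\left(r \right)} = \left(1 + r\right) - -2 = \left(1 + r\right) + 2 = 3 + r$)
$4175 + W{\left(-18 - 30 \right)} = 4175 + \left(3 - 48\right) = 4175 - 45 = 4130$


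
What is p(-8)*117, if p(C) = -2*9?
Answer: -2106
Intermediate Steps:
p(C) = -18
p(-8)*117 = -18*117 = -2106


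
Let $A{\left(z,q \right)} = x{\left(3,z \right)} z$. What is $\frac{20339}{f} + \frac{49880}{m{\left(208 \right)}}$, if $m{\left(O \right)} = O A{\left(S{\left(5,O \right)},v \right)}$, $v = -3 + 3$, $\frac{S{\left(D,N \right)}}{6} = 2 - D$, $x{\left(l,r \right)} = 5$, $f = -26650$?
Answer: $- \frac{1644277}{479700} \approx -3.4277$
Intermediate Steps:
$S{\left(D,N \right)} = 12 - 6 D$ ($S{\left(D,N \right)} = 6 \left(2 - D\right) = 12 - 6 D$)
$v = 0$
$A{\left(z,q \right)} = 5 z$
$m{\left(O \right)} = - 90 O$ ($m{\left(O \right)} = O 5 \left(12 - 30\right) = O 5 \left(-18\right) = O \left(-90\right) = - 90 O$)
$\frac{20339}{f} + \frac{49880}{m{\left(208 \right)}} = \frac{20339}{-26650} + \frac{49880}{\left(-90\right) 208} = 20339 \left(- \frac{1}{26650}\right) + \frac{49880}{-18720} = - \frac{20339}{26650} + 49880 \left(- \frac{1}{18720}\right) = - \frac{20339}{26650} - \frac{1247}{468} = - \frac{1644277}{479700}$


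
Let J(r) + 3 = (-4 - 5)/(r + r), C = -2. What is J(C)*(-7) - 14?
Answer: -35/4 ≈ -8.7500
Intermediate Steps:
J(r) = -3 - 9/(2*r) (J(r) = -3 + (-4 - 5)/(r + r) = -3 - 9*1/(2*r) = -3 - 9/(2*r))
J(C)*(-7) - 14 = (-3 - 9/2/(-2))*(-7) - 14 = (-3 - 9/2*(-1/2))*(-7) - 14 = (-3 + 9/4)*(-7) - 14 = -3/4*(-7) - 14 = 21/4 - 14 = -35/4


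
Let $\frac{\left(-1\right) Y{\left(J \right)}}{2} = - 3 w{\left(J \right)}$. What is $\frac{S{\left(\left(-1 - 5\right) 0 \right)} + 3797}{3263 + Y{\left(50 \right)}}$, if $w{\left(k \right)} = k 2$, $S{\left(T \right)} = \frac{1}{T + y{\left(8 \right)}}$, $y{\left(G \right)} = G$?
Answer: $\frac{30377}{30904} \approx 0.98295$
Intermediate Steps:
$S{\left(T \right)} = \frac{1}{8 + T}$ ($S{\left(T \right)} = \frac{1}{T + 8} = \frac{1}{8 + T}$)
$w{\left(k \right)} = 2 k$
$Y{\left(J \right)} = 12 J$ ($Y{\left(J \right)} = - 2 \left(- 3 \cdot 2 J\right) = - 2 \left(- 6 J\right) = 12 J$)
$\frac{S{\left(\left(-1 - 5\right) 0 \right)} + 3797}{3263 + Y{\left(50 \right)}} = \frac{\frac{1}{8 + \left(-1 - 5\right) 0} + 3797}{3263 + 12 \cdot 50} = \frac{\frac{1}{8 - 0} + 3797}{3263 + 600} = \frac{\frac{1}{8 + 0} + 3797}{3863} = \left(\frac{1}{8} + 3797\right) \frac{1}{3863} = \frac{30377}{8} \cdot \frac{1}{3863} = \frac{30377}{30904}$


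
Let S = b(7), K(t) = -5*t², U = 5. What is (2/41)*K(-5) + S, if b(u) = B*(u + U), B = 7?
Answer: 3194/41 ≈ 77.902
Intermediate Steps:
b(u) = 35 + 7*u (b(u) = 7*(u + 5) = 7*(5 + u) = 35 + 7*u)
S = 84 (S = 35 + 7*7 = 35 + 49 = 84)
(2/41)*K(-5) + S = (2/41)*(-5*(-5)²) + 84 = (2*(1/41))*(-5*25) + 84 = (2/41)*(-125) + 84 = -250/41 + 84 = 3194/41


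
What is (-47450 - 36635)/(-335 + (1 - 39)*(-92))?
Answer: -84085/3161 ≈ -26.601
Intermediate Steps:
(-47450 - 36635)/(-335 + (1 - 39)*(-92)) = -84085/(-335 - 38*(-92)) = -84085/(-335 + 3496) = -84085/3161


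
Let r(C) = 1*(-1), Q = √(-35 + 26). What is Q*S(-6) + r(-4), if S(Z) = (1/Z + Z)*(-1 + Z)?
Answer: -1 + 259*I/2 ≈ -1.0 + 129.5*I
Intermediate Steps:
Q = 3*I (Q = √(-9) = 3*I ≈ 3.0*I)
r(C) = -1
S(Z) = (-1 + Z)*(Z + 1/Z) (S(Z) = (Z + 1/Z)*(-1 + Z) = (-1 + Z)*(Z + 1/Z))
Q*S(-6) + r(-4) = (3*I)*(1 + (-6)² - 1*(-6) - 1/(-6)) - 1 = (3*I)*(1 + 36 + 6 - 1*(-⅙)) - 1 = (3*I)*(1 + 36 + 6 + ⅙) - 1 = (3*I)*(259/6) - 1 = 259*I/2 - 1 = -1 + 259*I/2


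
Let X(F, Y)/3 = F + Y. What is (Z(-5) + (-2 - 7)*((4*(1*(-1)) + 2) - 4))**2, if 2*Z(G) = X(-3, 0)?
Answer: 9801/4 ≈ 2450.3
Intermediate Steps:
X(F, Y) = 3*F + 3*Y (X(F, Y) = 3*(F + Y) = 3*F + 3*Y)
Z(G) = -9/2 (Z(G) = (3*(-3) + 3*0)/2 = (-9 + 0)/2 = (1/2)*(-9) = -9/2)
(Z(-5) + (-2 - 7)*((4*(1*(-1)) + 2) - 4))**2 = (-9/2 + (-2 - 7)*((4*(1*(-1)) + 2) - 4))**2 = (-9/2 - 9*((4*(-1) + 2) - 4))**2 = (-9/2 - 9*((-4 + 2) - 4))**2 = (-9/2 - 9*(-2 - 4))**2 = (-9/2 - 9*(-6))**2 = (-9/2 + 54)**2 = (99/2)**2 = 9801/4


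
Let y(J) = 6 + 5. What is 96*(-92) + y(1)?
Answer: -8821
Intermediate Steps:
y(J) = 11
96*(-92) + y(1) = 96*(-92) + 11 = -8832 + 11 = -8821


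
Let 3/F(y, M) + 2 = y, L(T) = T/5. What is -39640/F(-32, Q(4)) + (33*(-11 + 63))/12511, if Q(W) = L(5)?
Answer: 16861830508/37533 ≈ 4.4925e+5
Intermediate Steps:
L(T) = T/5 (L(T) = T*(1/5) = T/5)
Q(W) = 1 (Q(W) = (1/5)*5 = 1)
F(y, M) = 3/(-2 + y)
-39640/F(-32, Q(4)) + (33*(-11 + 63))/12511 = -39640/(3/(-2 - 32)) + (33*(-11 + 63))/12511 = -39640/(3/(-34)) + (33*52)*(1/12511) = -39640/(3*(-1/34)) + 1716*(1/12511) = -39640/(-3/34) + 1716/12511 = -39640*(-34/3) + 1716/12511 = 1347760/3 + 1716/12511 = 16861830508/37533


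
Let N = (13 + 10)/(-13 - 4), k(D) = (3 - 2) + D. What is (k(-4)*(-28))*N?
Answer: -1932/17 ≈ -113.65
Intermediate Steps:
k(D) = 1 + D
N = -23/17 (N = 23/(-17) = 23*(-1/17) = -23/17 ≈ -1.3529)
(k(-4)*(-28))*N = ((1 - 4)*(-28))*(-23/17) = -3*(-28)*(-23/17) = 84*(-23/17) = -1932/17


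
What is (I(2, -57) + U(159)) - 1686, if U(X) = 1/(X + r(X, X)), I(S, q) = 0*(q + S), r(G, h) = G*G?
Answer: -42891839/25440 ≈ -1686.0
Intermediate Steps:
r(G, h) = G²
I(S, q) = 0 (I(S, q) = 0*(S + q) = 0)
U(X) = 1/(X + X²)
(I(2, -57) + U(159)) - 1686 = (0 + 1/(159*(1 + 159))) - 1686 = (0 + (1/159)/160) - 1686 = (0 + (1/159)*(1/160)) - 1686 = (0 + 1/25440) - 1686 = 1/25440 - 1686 = -42891839/25440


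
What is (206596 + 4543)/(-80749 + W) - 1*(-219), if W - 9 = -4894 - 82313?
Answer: 36569254/167947 ≈ 217.74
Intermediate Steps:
W = -87198 (W = 9 + (-4894 - 82313) = 9 - 87207 = -87198)
(206596 + 4543)/(-80749 + W) - 1*(-219) = (206596 + 4543)/(-80749 - 87198) - 1*(-219) = 211139/(-167947) + 219 = 211139*(-1/167947) + 219 = -211139/167947 + 219 = 36569254/167947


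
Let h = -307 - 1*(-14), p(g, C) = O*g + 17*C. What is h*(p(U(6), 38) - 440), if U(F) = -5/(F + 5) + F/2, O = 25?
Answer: -869038/11 ≈ -79004.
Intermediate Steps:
U(F) = F/2 - 5/(5 + F) (U(F) = -5/(5 + F) + F*(½) = -5/(5 + F) + F/2 = F/2 - 5/(5 + F))
p(g, C) = 17*C + 25*g (p(g, C) = 25*g + 17*C = 17*C + 25*g)
h = -293 (h = -307 + 14 = -293)
h*(p(U(6), 38) - 440) = -293*((17*38 + 25*((-10 + 6² + 5*6)/(2*(5 + 6)))) - 440) = -293*((646 + 25*((½)*(-10 + 36 + 30)/11)) - 440) = -293*((646 + 25*((½)*(1/11)*56)) - 440) = -293*((646 + 25*(28/11)) - 440) = -293*((646 + 700/11) - 440) = -293*(7806/11 - 440) = -293*2966/11 = -869038/11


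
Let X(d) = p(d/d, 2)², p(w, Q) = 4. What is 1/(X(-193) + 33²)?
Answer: 1/1105 ≈ 0.00090498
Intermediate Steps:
X(d) = 16 (X(d) = 4² = 16)
1/(X(-193) + 33²) = 1/(16 + 33²) = 1/(16 + 1089) = 1/1105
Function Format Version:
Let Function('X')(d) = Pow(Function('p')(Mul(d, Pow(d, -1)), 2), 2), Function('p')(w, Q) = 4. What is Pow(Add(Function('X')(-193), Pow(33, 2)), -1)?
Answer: Rational(1, 1105) ≈ 0.00090498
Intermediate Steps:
Function('X')(d) = 16 (Function('X')(d) = Pow(4, 2) = 16)
Pow(Add(Function('X')(-193), Pow(33, 2)), -1) = Pow(Add(16, Pow(33, 2)), -1) = Pow(Add(16, 1089), -1) = Pow(1105, -1) = Rational(1, 1105)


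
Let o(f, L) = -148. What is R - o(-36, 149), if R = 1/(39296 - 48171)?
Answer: 1313499/8875 ≈ 148.00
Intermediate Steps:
R = -1/8875 (R = 1/(-8875) = -1/8875 ≈ -0.00011268)
R - o(-36, 149) = -1/8875 - 1*(-148) = -1/8875 + 148 = 1313499/8875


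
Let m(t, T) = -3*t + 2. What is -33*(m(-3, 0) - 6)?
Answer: -165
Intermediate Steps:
m(t, T) = 2 - 3*t
-33*(m(-3, 0) - 6) = -33*((2 - 3*(-3)) - 6) = -33*((2 + 9) - 6) = -33*(11 - 6) = -33*5 = -165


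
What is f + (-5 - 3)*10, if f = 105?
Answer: 25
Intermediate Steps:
f + (-5 - 3)*10 = 105 + (-5 - 3)*10 = 105 - 8*10 = 105 - 80 = 25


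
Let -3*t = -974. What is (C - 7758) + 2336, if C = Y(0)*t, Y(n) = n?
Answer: -5422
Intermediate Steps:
t = 974/3 (t = -⅓*(-974) = 974/3 ≈ 324.67)
C = 0 (C = 0*(974/3) = 0)
(C - 7758) + 2336 = (0 - 7758) + 2336 = -7758 + 2336 = -5422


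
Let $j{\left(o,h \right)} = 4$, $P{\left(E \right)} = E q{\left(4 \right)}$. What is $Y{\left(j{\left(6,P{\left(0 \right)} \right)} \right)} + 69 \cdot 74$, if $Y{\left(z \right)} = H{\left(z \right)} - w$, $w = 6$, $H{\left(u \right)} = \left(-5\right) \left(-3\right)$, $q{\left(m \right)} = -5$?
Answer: $5115$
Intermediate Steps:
$H{\left(u \right)} = 15$
$P{\left(E \right)} = - 5 E$ ($P{\left(E \right)} = E \left(-5\right) = - 5 E$)
$Y{\left(z \right)} = 9$ ($Y{\left(z \right)} = 15 - 6 = 9$)
$Y{\left(j{\left(6,P{\left(0 \right)} \right)} \right)} + 69 \cdot 74 = 9 + 69 \cdot 74 = 9 + 5106 = 5115$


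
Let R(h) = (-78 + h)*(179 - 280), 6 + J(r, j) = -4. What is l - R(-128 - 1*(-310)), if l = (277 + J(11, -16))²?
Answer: 81793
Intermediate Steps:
J(r, j) = -10 (J(r, j) = -6 - 4 = -10)
R(h) = 7878 - 101*h (R(h) = (-78 + h)*(-101) = 7878 - 101*h)
l = 71289 (l = (277 - 10)² = 267² = 71289)
l - R(-128 - 1*(-310)) = 71289 - (7878 - 101*(-128 - 1*(-310))) = 71289 - (7878 - 101*(-128 + 310)) = 71289 - (7878 - 101*182) = 71289 - (7878 - 18382) = 71289 - 1*(-10504) = 71289 + 10504 = 81793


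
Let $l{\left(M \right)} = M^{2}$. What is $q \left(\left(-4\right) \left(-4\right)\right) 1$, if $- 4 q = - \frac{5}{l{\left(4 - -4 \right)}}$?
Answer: $\frac{5}{16} \approx 0.3125$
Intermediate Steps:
$q = \frac{5}{256}$ ($q = - \frac{\left(-5\right) \frac{1}{\left(4 - -4\right)^{2}}}{4} = - \frac{\left(-5\right) \frac{1}{\left(4 + 4\right)^{2}}}{4} = - \frac{\left(-5\right) \frac{1}{8^{2}}}{4} = - \frac{\left(-5\right) \frac{1}{64}}{4} = \left(- \frac{1}{4}\right) \left(- \frac{5}{64}\right) = \frac{5}{256} \approx 0.019531$)
$q \left(\left(-4\right) \left(-4\right)\right) 1 = \frac{5 \left(\left(-4\right) \left(-4\right)\right)}{256} \cdot 1 = \frac{5}{256} \cdot 16 \cdot 1 = \frac{5}{16} \cdot 1 = \frac{5}{16}$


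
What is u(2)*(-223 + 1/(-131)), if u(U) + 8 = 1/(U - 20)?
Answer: 235335/131 ≈ 1796.5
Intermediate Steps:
u(U) = -8 + 1/(-20 + U) (u(U) = -8 + 1/(U - 20) = -8 + 1/(-20 + U))
u(2)*(-223 + 1/(-131)) = ((161 - 8*2)/(-20 + 2))*(-223 + 1/(-131)) = ((161 - 16)/(-18))*(-223 - 1/131) = -1/18*145*(-29214/131) = -145/18*(-29214/131) = 235335/131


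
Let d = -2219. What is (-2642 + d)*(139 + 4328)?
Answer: -21714087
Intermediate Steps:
(-2642 + d)*(139 + 4328) = (-2642 - 2219)*(139 + 4328) = -4861*4467 = -21714087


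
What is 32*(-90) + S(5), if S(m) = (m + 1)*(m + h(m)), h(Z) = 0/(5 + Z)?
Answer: -2850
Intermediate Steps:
h(Z) = 0
S(m) = m*(1 + m) (S(m) = (m + 1)*(m + 0) = (1 + m)*m = m*(1 + m))
32*(-90) + S(5) = 32*(-90) + 5*(1 + 5) = -2880 + 5*6 = -2880 + 30 = -2850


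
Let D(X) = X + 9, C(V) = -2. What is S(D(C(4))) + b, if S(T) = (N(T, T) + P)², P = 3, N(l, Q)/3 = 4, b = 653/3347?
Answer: 753728/3347 ≈ 225.20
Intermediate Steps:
b = 653/3347 (b = 653*(1/3347) = 653/3347 ≈ 0.19510)
N(l, Q) = 12 (N(l, Q) = 3*4 = 12)
D(X) = 9 + X
S(T) = 225 (S(T) = (12 + 3)² = 15² = 225)
S(D(C(4))) + b = 225 + 653/3347 = 753728/3347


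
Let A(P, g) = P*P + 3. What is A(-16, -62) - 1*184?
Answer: 75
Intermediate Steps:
A(P, g) = 3 + P² (A(P, g) = P² + 3 = 3 + P²)
A(-16, -62) - 1*184 = (3 + (-16)²) - 1*184 = (3 + 256) - 184 = 259 - 184 = 75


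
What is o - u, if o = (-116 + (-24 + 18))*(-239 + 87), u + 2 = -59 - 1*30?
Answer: 18635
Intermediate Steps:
u = -91 (u = -2 + (-59 - 1*30) = -2 + (-59 - 30) = -2 - 89 = -91)
o = 18544 (o = (-116 - 6)*(-152) = -122*(-152) = 18544)
o - u = 18544 - 1*(-91) = 18544 + 91 = 18635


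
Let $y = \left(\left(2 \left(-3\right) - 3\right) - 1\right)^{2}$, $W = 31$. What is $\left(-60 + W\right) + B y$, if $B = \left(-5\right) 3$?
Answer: $-1529$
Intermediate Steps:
$B = -15$
$y = 100$ ($y = \left(\left(-6 - 3\right) - 1\right)^{2} = \left(-9 - 1\right)^{2} = \left(-10\right)^{2} = 100$)
$\left(-60 + W\right) + B y = \left(-60 + 31\right) - 1500 = -29 - 1500 = -1529$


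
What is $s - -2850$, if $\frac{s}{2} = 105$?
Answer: $3060$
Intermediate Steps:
$s = 210$ ($s = 2 \cdot 105 = 210$)
$s - -2850 = 210 - -2850 = 210 + 2850 = 3060$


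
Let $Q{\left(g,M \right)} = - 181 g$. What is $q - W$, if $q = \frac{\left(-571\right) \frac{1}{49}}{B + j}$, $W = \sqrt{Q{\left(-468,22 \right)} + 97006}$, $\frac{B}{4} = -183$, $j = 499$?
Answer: $\frac{571}{11417} - \sqrt{181714} \approx -426.23$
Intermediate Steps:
$B = -732$ ($B = 4 \left(-183\right) = -732$)
$W = \sqrt{181714}$ ($W = \sqrt{\left(-181\right) \left(-468\right) + 97006} = \sqrt{84708 + 97006} = \sqrt{181714} \approx 426.28$)
$q = \frac{571}{11417}$ ($q = \frac{\left(-571\right) \frac{1}{49}}{-732 + 499} = \frac{\left(-571\right) \frac{1}{49}}{-233} = \left(- \frac{571}{49}\right) \left(- \frac{1}{233}\right) = \frac{571}{11417} \approx 0.050013$)
$q - W = \frac{571}{11417} - \sqrt{181714}$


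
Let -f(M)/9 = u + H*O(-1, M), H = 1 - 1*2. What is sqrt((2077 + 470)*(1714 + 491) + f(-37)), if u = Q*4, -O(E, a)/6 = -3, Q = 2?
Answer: 15*sqrt(24961) ≈ 2369.9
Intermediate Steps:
O(E, a) = 18 (O(E, a) = -6*(-3) = 18)
u = 8 (u = 2*4 = 8)
H = -1 (H = 1 - 2 = -1)
f(M) = 90 (f(M) = -9*(8 - 1*18) = -9*(8 - 18) = -9*(-10) = 90)
sqrt((2077 + 470)*(1714 + 491) + f(-37)) = sqrt((2077 + 470)*(1714 + 491) + 90) = sqrt(2547*2205 + 90) = sqrt(5616135 + 90) = sqrt(5616225) = 15*sqrt(24961)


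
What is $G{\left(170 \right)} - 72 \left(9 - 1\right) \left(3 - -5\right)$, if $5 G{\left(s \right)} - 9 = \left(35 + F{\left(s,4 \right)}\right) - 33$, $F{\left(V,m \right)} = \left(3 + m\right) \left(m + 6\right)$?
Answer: $- \frac{22959}{5} \approx -4591.8$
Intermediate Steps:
$F{\left(V,m \right)} = \left(3 + m\right) \left(6 + m\right)$
$G{\left(s \right)} = \frac{81}{5}$ ($G{\left(s \right)} = \frac{9}{5} + \frac{\left(35 + \left(18 + 4^{2} + 9 \cdot 4\right)\right) - 33}{5} = \frac{9}{5} + \frac{\left(35 + \left(18 + 16 + 36\right)\right) - 33}{5} = \frac{9}{5} + \frac{\left(35 + 70\right) - 33}{5} = \frac{9}{5} + \frac{105 - 33}{5} = \frac{9}{5} + \frac{1}{5} \cdot 72 = \frac{9}{5} + \frac{72}{5} = \frac{81}{5}$)
$G{\left(170 \right)} - 72 \left(9 - 1\right) \left(3 - -5\right) = \frac{81}{5} - 72 \left(9 - 1\right) \left(3 - -5\right) = \frac{81}{5} - 72 \cdot 8 \left(3 + 5\right) = \frac{81}{5} - 72 \cdot 8 \cdot 8 = \frac{81}{5} - 72 \cdot 64 = \frac{81}{5} - 4608 = - \frac{22959}{5}$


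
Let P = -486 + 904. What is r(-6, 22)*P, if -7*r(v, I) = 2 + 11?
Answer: -5434/7 ≈ -776.29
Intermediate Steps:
r(v, I) = -13/7 (r(v, I) = -(2 + 11)/7 = -1/7*13 = -13/7)
P = 418
r(-6, 22)*P = -13/7*418 = -5434/7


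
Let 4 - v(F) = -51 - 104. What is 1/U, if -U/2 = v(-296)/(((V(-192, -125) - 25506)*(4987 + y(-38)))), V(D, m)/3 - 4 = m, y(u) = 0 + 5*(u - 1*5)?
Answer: 20574478/53 ≈ 3.8820e+5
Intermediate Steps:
y(u) = -25 + 5*u (y(u) = 0 + 5*(u - 5) = 0 + 5*(-5 + u) = 0 + (-25 + 5*u) = -25 + 5*u)
V(D, m) = 12 + 3*m
v(F) = 159 (v(F) = 4 - (-51 - 104) = 4 - 1*(-155) = 4 + 155 = 159)
U = 53/20574478 (U = -318/(((12 + 3*(-125)) - 25506)*(4987 + (-25 + 5*(-38)))) = -318/(((12 - 375) - 25506)*(4987 + (-25 - 190))) = -318/((-363 - 25506)*(4987 - 215)) = -318/((-25869*4772)) = -318/(-123446868) = -318*(-1)/123446868 = -2*(-53/41148956) = 53/20574478 ≈ 2.5760e-6)
1/U = 1/(53/20574478) = 20574478/53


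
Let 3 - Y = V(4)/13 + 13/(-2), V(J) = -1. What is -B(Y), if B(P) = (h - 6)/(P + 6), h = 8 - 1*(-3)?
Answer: -26/81 ≈ -0.32099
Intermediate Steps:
h = 11 (h = 8 + 3 = 11)
Y = 249/26 (Y = 3 - (-1/13 + 13/(-2)) = 3 - (-1*1/13 + 13*(-½)) = 3 - (-1/13 - 13/2) = 3 - 1*(-171/26) = 3 + 171/26 = 249/26 ≈ 9.5769)
B(P) = 5/(6 + P) (B(P) = (11 - 6)/(P + 6) = 5/(6 + P))
-B(Y) = -5/(6 + 249/26) = -5/405/26 = -5*26/405 = -1*26/81 = -26/81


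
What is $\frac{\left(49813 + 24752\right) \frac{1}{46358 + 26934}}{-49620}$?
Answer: $- \frac{4971}{242449936} \approx -2.0503 \cdot 10^{-5}$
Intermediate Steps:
$\frac{\left(49813 + 24752\right) \frac{1}{46358 + 26934}}{-49620} = \frac{74565}{73292} \left(- \frac{1}{49620}\right) = - \frac{4971}{242449936}$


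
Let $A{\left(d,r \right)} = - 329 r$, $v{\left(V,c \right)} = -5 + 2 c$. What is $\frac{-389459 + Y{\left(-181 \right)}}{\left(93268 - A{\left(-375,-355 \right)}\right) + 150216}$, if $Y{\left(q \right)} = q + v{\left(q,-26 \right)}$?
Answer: $- \frac{389697}{126689} \approx -3.076$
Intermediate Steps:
$Y{\left(q \right)} = -57 + q$ ($Y{\left(q \right)} = q + \left(-5 + 2 \left(-26\right)\right) = q - 57 = -57 + q$)
$\frac{-389459 + Y{\left(-181 \right)}}{\left(93268 - A{\left(-375,-355 \right)}\right) + 150216} = \frac{-389459 - 238}{\left(93268 - \left(-329\right) \left(-355\right)\right) + 150216} = \frac{-389459 - 238}{\left(93268 - 116795\right) + 150216} = - \frac{389697}{\left(93268 - 116795\right) + 150216} = - \frac{389697}{-23527 + 150216} = - \frac{389697}{126689}$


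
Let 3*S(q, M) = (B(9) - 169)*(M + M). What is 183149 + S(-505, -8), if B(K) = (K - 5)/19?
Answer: 3496935/19 ≈ 1.8405e+5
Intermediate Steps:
B(K) = -5/19 + K/19 (B(K) = (-5 + K)/19 = -5/19 + K/19)
S(q, M) = -2138*M/19 (S(q, M) = (((-5/19 + (1/19)*9) - 169)*(M + M))/3 = (((-5/19 + 9/19) - 169)*(2*M))/3 = ((4/19 - 169)*(2*M))/3 = (-6414*M/19)/3 = -2138*M/19)
183149 + S(-505, -8) = 183149 - 2138/19*(-8) = 183149 + 17104/19 = 3496935/19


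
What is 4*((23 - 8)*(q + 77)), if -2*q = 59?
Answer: 2850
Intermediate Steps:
q = -59/2 (q = -1/2*59 = -59/2 ≈ -29.500)
4*((23 - 8)*(q + 77)) = 4*((23 - 8)*(-59/2 + 77)) = 4*(15*(95/2)) = 4*(1425/2) = 2850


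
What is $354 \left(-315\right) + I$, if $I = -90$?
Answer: $-111600$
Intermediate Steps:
$354 \left(-315\right) + I = 354 \left(-315\right) - 90 = -111510 - 90 = -111600$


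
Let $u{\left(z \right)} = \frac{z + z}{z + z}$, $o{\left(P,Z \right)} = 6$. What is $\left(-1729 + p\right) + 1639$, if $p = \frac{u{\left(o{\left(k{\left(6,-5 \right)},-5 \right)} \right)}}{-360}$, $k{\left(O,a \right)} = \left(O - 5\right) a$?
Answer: $- \frac{32401}{360} \approx -90.003$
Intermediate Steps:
$k{\left(O,a \right)} = a \left(-5 + O\right)$ ($k{\left(O,a \right)} = \left(-5 + O\right) a = a \left(-5 + O\right)$)
$u{\left(z \right)} = 1$ ($u{\left(z \right)} = \frac{2 z}{2 z} = 2 z \frac{1}{2 z} = 1$)
$p = - \frac{1}{360}$ ($p = 1 \frac{1}{-360} = 1 \left(- \frac{1}{360}\right) = - \frac{1}{360} \approx -0.0027778$)
$\left(-1729 + p\right) + 1639 = \left(-1729 - \frac{1}{360}\right) + 1639 = - \frac{622441}{360} + 1639 = - \frac{32401}{360}$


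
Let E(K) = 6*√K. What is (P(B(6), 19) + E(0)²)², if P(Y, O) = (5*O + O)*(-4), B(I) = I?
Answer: 207936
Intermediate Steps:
P(Y, O) = -24*O (P(Y, O) = (6*O)*(-4) = -24*O)
(P(B(6), 19) + E(0)²)² = (-24*19 + (6*√0)²)² = (-456 + (6*0)²)² = (-456 + 0²)² = (-456 + 0)² = (-456)² = 207936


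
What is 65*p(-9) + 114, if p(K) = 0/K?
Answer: 114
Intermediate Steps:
p(K) = 0
65*p(-9) + 114 = 65*0 + 114 = 0 + 114 = 114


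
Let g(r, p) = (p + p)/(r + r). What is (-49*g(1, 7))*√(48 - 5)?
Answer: -343*√43 ≈ -2249.2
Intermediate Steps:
g(r, p) = p/r (g(r, p) = (2*p)/((2*r)) = (2*p)*(1/(2*r)) = p/r)
(-49*g(1, 7))*√(48 - 5) = (-343/1)*√(48 - 5) = (-343)*√43 = (-49*7)*√43 = -343*√43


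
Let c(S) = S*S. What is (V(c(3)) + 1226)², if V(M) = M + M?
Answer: 1547536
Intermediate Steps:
c(S) = S²
V(M) = 2*M
(V(c(3)) + 1226)² = (2*3² + 1226)² = (2*9 + 1226)² = (18 + 1226)² = 1244² = 1547536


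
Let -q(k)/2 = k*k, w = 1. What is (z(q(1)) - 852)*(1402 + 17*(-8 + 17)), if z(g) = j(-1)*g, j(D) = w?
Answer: -1327970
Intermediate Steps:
j(D) = 1
q(k) = -2*k² (q(k) = -2*k*k = -2*k²)
z(g) = g (z(g) = 1*g = g)
(z(q(1)) - 852)*(1402 + 17*(-8 + 17)) = (-2*1² - 852)*(1402 + 17*(-8 + 17)) = (-2*1 - 852)*(1402 + 17*9) = (-2 - 852)*(1402 + 153) = -854*1555 = -1327970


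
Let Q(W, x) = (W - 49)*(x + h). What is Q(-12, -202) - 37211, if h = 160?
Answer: -34649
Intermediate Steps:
Q(W, x) = (-49 + W)*(160 + x) (Q(W, x) = (W - 49)*(x + 160) = (-49 + W)*(160 + x))
Q(-12, -202) - 37211 = (-7840 - 49*(-202) + 160*(-12) - 12*(-202)) - 37211 = (-7840 + 9898 - 1920 + 2424) - 37211 = 2562 - 37211 = -34649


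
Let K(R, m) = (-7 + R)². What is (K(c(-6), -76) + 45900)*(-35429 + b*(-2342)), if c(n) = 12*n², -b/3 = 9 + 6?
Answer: 15847915525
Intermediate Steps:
b = -45 (b = -3*(9 + 6) = -3*15 = -45)
(K(c(-6), -76) + 45900)*(-35429 + b*(-2342)) = ((-7 + 12*(-6)²)² + 45900)*(-35429 - 45*(-2342)) = ((-7 + 12*36)² + 45900)*(-35429 + 105390) = ((-7 + 432)² + 45900)*69961 = (425² + 45900)*69961 = (180625 + 45900)*69961 = 226525*69961 = 15847915525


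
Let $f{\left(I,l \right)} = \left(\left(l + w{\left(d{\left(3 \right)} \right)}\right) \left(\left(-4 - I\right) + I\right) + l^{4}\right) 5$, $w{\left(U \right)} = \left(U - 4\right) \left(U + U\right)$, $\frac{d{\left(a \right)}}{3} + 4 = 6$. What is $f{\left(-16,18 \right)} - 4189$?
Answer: $519851$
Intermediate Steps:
$d{\left(a \right)} = 6$ ($d{\left(a \right)} = -12 + 3 \cdot 6 = -12 + 18 = 6$)
$w{\left(U \right)} = 2 U \left(-4 + U\right)$ ($w{\left(U \right)} = \left(-4 + U\right) 2 U = 2 U \left(-4 + U\right)$)
$f{\left(I,l \right)} = -480 - 20 l + 5 l^{4}$ ($f{\left(I,l \right)} = \left(\left(l + 2 \cdot 6 \left(-4 + 6\right)\right) \left(\left(-4 - I\right) + I\right) + l^{4}\right) 5 = \left(\left(l + 2 \cdot 6 \cdot 2\right) \left(-4\right) + l^{4}\right) 5 = \left(\left(l + 24\right) \left(-4\right) + l^{4}\right) 5 = \left(\left(24 + l\right) \left(-4\right) + l^{4}\right) 5 = \left(\left(-96 - 4 l\right) + l^{4}\right) 5 = \left(-96 + l^{4} - 4 l\right) 5 = -480 - 20 l + 5 l^{4}$)
$f{\left(-16,18 \right)} - 4189 = \left(-480 - 360 + 5 \cdot 18^{4}\right) - 4189 = \left(-480 - 360 + 5 \cdot 104976\right) - 4189 = \left(-480 - 360 + 524880\right) - 4189 = 524040 - 4189 = 519851$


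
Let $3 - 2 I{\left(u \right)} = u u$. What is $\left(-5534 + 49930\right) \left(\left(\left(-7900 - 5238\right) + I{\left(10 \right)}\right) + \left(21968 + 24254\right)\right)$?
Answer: $1466644058$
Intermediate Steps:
$I{\left(u \right)} = \frac{3}{2} - \frac{u^{2}}{2}$ ($I{\left(u \right)} = \frac{3}{2} - \frac{u u}{2} = \frac{3}{2} - \frac{u^{2}}{2}$)
$\left(-5534 + 49930\right) \left(\left(\left(-7900 - 5238\right) + I{\left(10 \right)}\right) + \left(21968 + 24254\right)\right) = \left(-5534 + 49930\right) \left(\left(\left(-7900 - 5238\right) + \left(\frac{3}{2} - \frac{10^{2}}{2}\right)\right) + \left(21968 + 24254\right)\right) = 44396 \left(\left(-13138 + \left(\frac{3}{2} - 50\right)\right) + 46222\right) = 44396 \left(\left(-13138 - \frac{97}{2}\right) + 46222\right) = 44396 \left(- \frac{26373}{2} + 46222\right) = 44396 \cdot \frac{66071}{2} = 1466644058$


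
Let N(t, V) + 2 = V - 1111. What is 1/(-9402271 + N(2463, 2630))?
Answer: -1/9400754 ≈ -1.0637e-7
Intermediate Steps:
N(t, V) = -1113 + V (N(t, V) = -2 + (V - 1111) = -2 + (-1111 + V) = -1113 + V)
1/(-9402271 + N(2463, 2630)) = 1/(-9402271 + (-1113 + 2630)) = 1/(-9402271 + 1517) = 1/(-9400754) = -1/9400754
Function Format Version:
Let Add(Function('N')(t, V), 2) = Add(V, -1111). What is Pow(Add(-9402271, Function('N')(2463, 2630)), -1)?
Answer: Rational(-1, 9400754) ≈ -1.0637e-7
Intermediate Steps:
Function('N')(t, V) = Add(-1113, V) (Function('N')(t, V) = Add(-2, Add(V, -1111)) = Add(-2, Add(-1111, V)) = Add(-1113, V))
Pow(Add(-9402271, Function('N')(2463, 2630)), -1) = Pow(Add(-9402271, Add(-1113, 2630)), -1) = Pow(Add(-9402271, 1517), -1) = Pow(-9400754, -1) = Rational(-1, 9400754)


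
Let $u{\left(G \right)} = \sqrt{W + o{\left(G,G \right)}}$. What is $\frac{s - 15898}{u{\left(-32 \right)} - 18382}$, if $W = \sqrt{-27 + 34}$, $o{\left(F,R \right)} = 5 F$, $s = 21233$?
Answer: $- \frac{5335}{18382 - i \sqrt{160 - \sqrt{7}}} \approx -0.29023 - 0.00019806 i$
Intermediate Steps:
$W = \sqrt{7} \approx 2.6458$
$u{\left(G \right)} = \sqrt{\sqrt{7} + 5 G}$
$\frac{s - 15898}{u{\left(-32 \right)} - 18382} = \frac{21233 - 15898}{\sqrt{\sqrt{7} + 5 \left(-32\right)} - 18382} = \frac{21233 - 15898}{\sqrt{\sqrt{7} - 160} - 18382} = \frac{21233 - 15898}{\sqrt{-160 + \sqrt{7}} - 18382} = \frac{5335}{-18382 + \sqrt{-160 + \sqrt{7}}}$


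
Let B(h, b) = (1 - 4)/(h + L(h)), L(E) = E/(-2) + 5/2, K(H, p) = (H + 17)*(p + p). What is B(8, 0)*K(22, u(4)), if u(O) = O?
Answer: -144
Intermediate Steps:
K(H, p) = 2*p*(17 + H) (K(H, p) = (17 + H)*(2*p) = 2*p*(17 + H))
L(E) = 5/2 - E/2 (L(E) = E*(-1/2) + 5*(1/2) = -E/2 + 5/2 = 5/2 - E/2)
B(h, b) = -3/(5/2 + h/2) (B(h, b) = (1 - 4)/(h + (5/2 - h/2)) = -3/(5/2 + h/2))
B(8, 0)*K(22, u(4)) = (-6/(5 + 8))*(2*4*(17 + 22)) = (-6/13)*(2*4*39) = -6*1/13*312 = -6/13*312 = -144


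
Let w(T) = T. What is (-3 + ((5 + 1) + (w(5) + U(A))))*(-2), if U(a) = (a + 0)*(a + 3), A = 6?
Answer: -124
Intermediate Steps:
U(a) = a*(3 + a)
(-3 + ((5 + 1) + (w(5) + U(A))))*(-2) = (-3 + ((5 + 1) + (5 + 6*(3 + 6))))*(-2) = (-3 + (6 + (5 + 6*9)))*(-2) = (-3 + (6 + (5 + 54)))*(-2) = (-3 + (6 + 59))*(-2) = (-3 + 65)*(-2) = 62*(-2) = -124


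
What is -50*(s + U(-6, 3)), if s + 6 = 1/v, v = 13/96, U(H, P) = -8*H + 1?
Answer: -32750/13 ≈ -2519.2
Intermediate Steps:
U(H, P) = 1 - 8*H
v = 13/96 (v = 13*(1/96) = 13/96 ≈ 0.13542)
s = 18/13 (s = -6 + 1/(13/96) = -6 + 96/13 = 18/13 ≈ 1.3846)
-50*(s + U(-6, 3)) = -50*(18/13 + (1 - 8*(-6))) = -50*(18/13 + (1 + 48)) = -50*(18/13 + 49) = -50*655/13 = -32750/13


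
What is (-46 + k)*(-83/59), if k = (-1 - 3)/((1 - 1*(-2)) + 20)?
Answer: 1494/23 ≈ 64.957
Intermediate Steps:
k = -4/23 (k = -4/((1 + 2) + 20) = -4/(3 + 20) = -4/23 ≈ -0.17391)
(-46 + k)*(-83/59) = (-46 - 4/23)*(-83/59) = -(-88146)/(23*59) = -1062/23*(-83/59) = 1494/23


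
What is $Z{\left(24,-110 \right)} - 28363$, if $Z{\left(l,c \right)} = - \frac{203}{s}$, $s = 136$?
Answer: $- \frac{3857571}{136} \approx -28365.0$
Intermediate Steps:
$Z{\left(l,c \right)} = - \frac{203}{136}$
$Z{\left(24,-110 \right)} - 28363 = - \frac{203}{136} - 28363 = - \frac{3857571}{136}$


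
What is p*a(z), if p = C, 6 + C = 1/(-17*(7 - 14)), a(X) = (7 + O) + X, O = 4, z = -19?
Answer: 5704/119 ≈ 47.933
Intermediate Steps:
a(X) = 11 + X (a(X) = (7 + 4) + X = 11 + X)
C = -713/119 (C = -6 + 1/(-17*(7 - 14)) = -6 + 1/(-17*(-7)) = -6 + 1/119 = -713/119 ≈ -5.9916)
p = -713/119 ≈ -5.9916
p*a(z) = -713*(11 - 19)/119 = -713/119*(-8) = 5704/119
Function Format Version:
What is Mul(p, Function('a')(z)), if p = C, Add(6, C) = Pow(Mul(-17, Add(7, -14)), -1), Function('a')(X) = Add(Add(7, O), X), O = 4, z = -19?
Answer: Rational(5704, 119) ≈ 47.933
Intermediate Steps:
Function('a')(X) = Add(11, X) (Function('a')(X) = Add(Add(7, 4), X) = Add(11, X))
C = Rational(-713, 119) (C = Add(-6, Pow(Mul(-17, Add(7, -14)), -1)) = Add(-6, Pow(Mul(-17, -7), -1)) = Add(-6, Pow(119, -1)) = Add(-6, Rational(1, 119)) = Rational(-713, 119) ≈ -5.9916)
p = Rational(-713, 119) ≈ -5.9916
Mul(p, Function('a')(z)) = Mul(Rational(-713, 119), Add(11, -19)) = Mul(Rational(-713, 119), -8) = Rational(5704, 119)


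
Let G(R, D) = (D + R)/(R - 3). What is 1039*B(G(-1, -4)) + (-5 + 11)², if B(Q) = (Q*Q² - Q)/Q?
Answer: 9927/16 ≈ 620.44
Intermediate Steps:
G(R, D) = (D + R)/(-3 + R)
B(Q) = (Q³ - Q)/Q
1039*B(G(-1, -4)) + (-5 + 11)² = 1039*(-1 + ((-4 - 1)/(-3 - 1))²) + (-5 + 11)² = 1039*(-1 + (-5/(-4))²) + 6² = 1039*(-1 + (-¼*(-5))²) + 36 = 1039*(-1 + (5/4)²) + 36 = 1039*(-1 + 25/16) + 36 = 1039*(9/16) + 36 = 9351/16 + 36 = 9927/16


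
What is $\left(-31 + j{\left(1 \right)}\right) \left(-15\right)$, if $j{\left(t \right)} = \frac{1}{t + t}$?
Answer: $\frac{915}{2} \approx 457.5$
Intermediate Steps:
$j{\left(t \right)} = \frac{1}{2 t}$
$\left(-31 + j{\left(1 \right)}\right) \left(-15\right) = \left(-31 + \frac{1}{2 \cdot 1}\right) \left(-15\right) = \left(-31 + \frac{1}{2} \cdot 1\right) \left(-15\right) = \left(-31 + \frac{1}{2}\right) \left(-15\right) = \left(- \frac{61}{2}\right) \left(-15\right) = \frac{915}{2}$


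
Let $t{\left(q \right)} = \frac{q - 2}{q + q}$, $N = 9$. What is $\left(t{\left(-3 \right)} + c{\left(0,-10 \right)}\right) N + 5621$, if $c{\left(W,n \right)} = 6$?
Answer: $\frac{11365}{2} \approx 5682.5$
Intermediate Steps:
$t{\left(q \right)} = \frac{-2 + q}{2 q}$
$\left(t{\left(-3 \right)} + c{\left(0,-10 \right)}\right) N + 5621 = \left(\frac{-2 - 3}{2 \left(-3\right)} + 6\right) 9 + 5621 = \left(\frac{1}{2} \left(- \frac{1}{3}\right) \left(-5\right) + 6\right) 9 + 5621 = \left(\frac{5}{6} + 6\right) 9 + 5621 = \frac{41}{6} \cdot 9 + 5621 = \frac{123}{2} + 5621 = \frac{11365}{2}$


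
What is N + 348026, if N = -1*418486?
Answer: -70460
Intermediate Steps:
N = -418486
N + 348026 = -418486 + 348026 = -70460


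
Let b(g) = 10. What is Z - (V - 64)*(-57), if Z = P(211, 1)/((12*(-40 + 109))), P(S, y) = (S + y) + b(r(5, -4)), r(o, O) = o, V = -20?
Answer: -660707/138 ≈ -4787.7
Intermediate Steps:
P(S, y) = 10 + S + y (P(S, y) = (S + y) + 10 = 10 + S + y)
Z = 37/138 (Z = (10 + 211 + 1)/((12*(-40 + 109))) = 222/((12*69)) = 222/828 = 222*(1/828) = 37/138 ≈ 0.26812)
Z - (V - 64)*(-57) = 37/138 - (-20 - 64)*(-57) = 37/138 - (-84)*(-57) = 37/138 - 1*4788 = 37/138 - 4788 = -660707/138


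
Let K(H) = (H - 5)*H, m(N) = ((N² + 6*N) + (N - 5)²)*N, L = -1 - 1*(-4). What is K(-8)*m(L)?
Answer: 9672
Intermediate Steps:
L = 3 (L = -1 + 4 = 3)
m(N) = N*(N² + (-5 + N)² + 6*N) (m(N) = ((N² + 6*N) + (-5 + N)²)*N = (N² + (-5 + N)² + 6*N)*N = N*(N² + (-5 + N)² + 6*N))
K(H) = H*(-5 + H) (K(H) = (-5 + H)*H = H*(-5 + H))
K(-8)*m(L) = (-8*(-5 - 8))*(3*(25 - 4*3 + 2*3²)) = (-8*(-13))*(3*(25 - 12 + 2*9)) = 104*(3*(25 - 12 + 18)) = 104*(3*31) = 104*93 = 9672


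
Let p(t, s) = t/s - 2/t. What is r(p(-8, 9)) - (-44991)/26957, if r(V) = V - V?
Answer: 44991/26957 ≈ 1.6690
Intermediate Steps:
p(t, s) = -2/t + t/s
r(V) = 0
r(p(-8, 9)) - (-44991)/26957 = 0 - (-44991)/26957 = 0 - 1*(-44991/26957) = 0 + 44991/26957 = 44991/26957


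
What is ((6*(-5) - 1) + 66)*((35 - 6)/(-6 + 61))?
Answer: 203/11 ≈ 18.455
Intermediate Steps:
((6*(-5) - 1) + 66)*((35 - 6)/(-6 + 61)) = ((-30 - 1) + 66)*(29/55) = (-31 + 66)*(29*(1/55)) = 35*(29/55) = 203/11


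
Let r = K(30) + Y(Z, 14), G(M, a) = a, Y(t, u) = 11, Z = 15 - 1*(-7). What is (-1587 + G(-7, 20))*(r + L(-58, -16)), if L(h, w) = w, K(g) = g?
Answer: -39175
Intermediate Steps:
Z = 22 (Z = 15 + 7 = 22)
r = 41 (r = 30 + 11 = 41)
(-1587 + G(-7, 20))*(r + L(-58, -16)) = (-1587 + 20)*(41 - 16) = -1567*25 = -39175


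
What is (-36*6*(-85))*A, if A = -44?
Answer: -807840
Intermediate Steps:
(-36*6*(-85))*A = (-36*6*(-85))*(-44) = -216*(-85)*(-44) = 18360*(-44) = -807840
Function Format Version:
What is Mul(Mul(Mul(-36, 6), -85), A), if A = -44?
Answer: -807840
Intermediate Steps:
Mul(Mul(Mul(-36, 6), -85), A) = Mul(Mul(Mul(-36, 6), -85), -44) = Mul(Mul(-216, -85), -44) = Mul(18360, -44) = -807840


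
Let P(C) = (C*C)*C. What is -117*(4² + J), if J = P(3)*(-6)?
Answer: 17082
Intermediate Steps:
P(C) = C³ (P(C) = C²*C = C³)
J = -162 (J = 3³*(-6) = 27*(-6) = -162)
-117*(4² + J) = -117*(4² - 162) = -117*(16 - 162) = -117*(-146) = 17082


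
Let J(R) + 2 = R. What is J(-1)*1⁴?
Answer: -3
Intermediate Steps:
J(R) = -2 + R
J(-1)*1⁴ = (-2 - 1)*1⁴ = -3*1 = -3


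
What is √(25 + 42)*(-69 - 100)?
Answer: -169*√67 ≈ -1383.3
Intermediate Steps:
√(25 + 42)*(-69 - 100) = √67*(-169) = -169*√67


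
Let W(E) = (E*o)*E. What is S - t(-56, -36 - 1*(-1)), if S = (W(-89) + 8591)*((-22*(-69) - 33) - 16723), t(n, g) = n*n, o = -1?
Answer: -10212596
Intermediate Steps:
W(E) = -E**2 (W(E) = (E*(-1))*E = (-E)*E = -E**2)
t(n, g) = n**2
S = -10209460 (S = (-1*(-89)**2 + 8591)*((-22*(-69) - 33) - 16723) = (-1*7921 + 8591)*((1518 - 33) - 16723) = (-7921 + 8591)*(1485 - 16723) = 670*(-15238) = -10209460)
S - t(-56, -36 - 1*(-1)) = -10209460 - 1*(-56)**2 = -10209460 - 1*3136 = -10209460 - 3136 = -10212596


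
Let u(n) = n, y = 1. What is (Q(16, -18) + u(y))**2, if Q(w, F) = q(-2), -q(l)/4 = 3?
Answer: 121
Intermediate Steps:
q(l) = -12 (q(l) = -4*3 = -12)
Q(w, F) = -12
(Q(16, -18) + u(y))**2 = (-12 + 1)**2 = (-11)**2 = 121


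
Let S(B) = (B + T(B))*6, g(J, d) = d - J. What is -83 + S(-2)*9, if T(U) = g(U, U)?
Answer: -191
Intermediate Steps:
T(U) = 0 (T(U) = U - U = 0)
S(B) = 6*B (S(B) = (B + 0)*6 = B*6 = 6*B)
-83 + S(-2)*9 = -83 + (6*(-2))*9 = -83 - 12*9 = -83 - 108 = -191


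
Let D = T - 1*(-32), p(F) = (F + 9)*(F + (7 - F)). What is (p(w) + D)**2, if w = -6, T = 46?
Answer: 9801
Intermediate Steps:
p(F) = 63 + 7*F (p(F) = (9 + F)*7 = 63 + 7*F)
D = 78 (D = 46 - 1*(-32) = 46 + 32 = 78)
(p(w) + D)**2 = ((63 + 7*(-6)) + 78)**2 = ((63 - 42) + 78)**2 = (21 + 78)**2 = 99**2 = 9801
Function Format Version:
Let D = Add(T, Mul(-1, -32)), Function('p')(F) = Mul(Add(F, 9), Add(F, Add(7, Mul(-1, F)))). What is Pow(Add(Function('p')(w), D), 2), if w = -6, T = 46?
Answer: 9801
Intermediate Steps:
Function('p')(F) = Add(63, Mul(7, F)) (Function('p')(F) = Mul(Add(9, F), 7) = Add(63, Mul(7, F)))
D = 78 (D = Add(46, Mul(-1, -32)) = Add(46, 32) = 78)
Pow(Add(Function('p')(w), D), 2) = Pow(Add(Add(63, Mul(7, -6)), 78), 2) = Pow(Add(Add(63, -42), 78), 2) = Pow(Add(21, 78), 2) = Pow(99, 2) = 9801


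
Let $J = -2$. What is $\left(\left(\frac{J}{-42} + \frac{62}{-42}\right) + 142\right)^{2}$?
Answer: $\frac{968256}{49} \approx 19760.0$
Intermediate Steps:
$\left(\left(\frac{J}{-42} + \frac{62}{-42}\right) + 142\right)^{2} = \left(\left(- \frac{2}{-42} + \frac{62}{-42}\right) + 142\right)^{2} = \left(\left(\left(-2\right) \left(- \frac{1}{42}\right) + 62 \left(- \frac{1}{42}\right)\right) + 142\right)^{2} = \left(\left(\frac{1}{21} - \frac{31}{21}\right) + 142\right)^{2} = \left(- \frac{10}{7} + 142\right)^{2} = \left(\frac{984}{7}\right)^{2} = \frac{968256}{49}$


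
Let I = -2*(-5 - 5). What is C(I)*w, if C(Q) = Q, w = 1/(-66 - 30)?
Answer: -5/24 ≈ -0.20833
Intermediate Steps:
w = -1/96 (w = 1/(-96) = -1/96 ≈ -0.010417)
I = 20 (I = -2*(-10) = 20)
C(I)*w = 20*(-1/96) = -5/24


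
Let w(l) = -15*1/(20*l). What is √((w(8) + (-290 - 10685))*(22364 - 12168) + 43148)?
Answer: I*√1789742526/4 ≈ 10576.0*I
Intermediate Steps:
w(l) = -3/(4*l) (w(l) = -15*1/(20*l) = -3/(4*l))
√((w(8) + (-290 - 10685))*(22364 - 12168) + 43148) = √((-¾/8 + (-290 - 10685))*(22364 - 12168) + 43148) = √((-¾*⅛ - 10975)*10196 + 43148) = √((-3/32 - 10975)*10196 + 43148) = √(-351203/32*10196 + 43148) = √(-895216447/8 + 43148) = √(-894871263/8) = I*√1789742526/4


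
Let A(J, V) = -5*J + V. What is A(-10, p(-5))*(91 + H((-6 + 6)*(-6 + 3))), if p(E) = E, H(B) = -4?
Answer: 3915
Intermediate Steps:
A(J, V) = V - 5*J
A(-10, p(-5))*(91 + H((-6 + 6)*(-6 + 3))) = (-5 - 5*(-10))*(91 - 4) = (-5 + 50)*87 = 45*87 = 3915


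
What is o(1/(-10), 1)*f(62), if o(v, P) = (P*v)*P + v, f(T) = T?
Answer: -62/5 ≈ -12.400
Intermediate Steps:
o(v, P) = v + v*P² (o(v, P) = v*P² + v = v + v*P²)
o(1/(-10), 1)*f(62) = ((1 + 1²)/(-10))*62 = -(1 + 1)/10*62 = -⅒*2*62 = -⅕*62 = -62/5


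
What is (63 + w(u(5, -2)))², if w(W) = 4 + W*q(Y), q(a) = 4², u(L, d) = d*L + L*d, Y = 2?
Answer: 64009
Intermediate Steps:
u(L, d) = 2*L*d (u(L, d) = L*d + L*d = 2*L*d)
q(a) = 16
w(W) = 4 + 16*W (w(W) = 4 + W*16 = 4 + 16*W)
(63 + w(u(5, -2)))² = (63 + (4 + 16*(2*5*(-2))))² = (63 + (4 + 16*(-20)))² = (63 + (4 - 320))² = (63 - 316)² = (-253)² = 64009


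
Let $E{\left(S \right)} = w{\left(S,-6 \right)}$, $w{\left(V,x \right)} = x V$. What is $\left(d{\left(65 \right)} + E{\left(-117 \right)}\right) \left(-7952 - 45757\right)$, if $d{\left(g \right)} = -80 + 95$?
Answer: $-38509353$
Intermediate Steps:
$d{\left(g \right)} = 15$
$w{\left(V,x \right)} = V x$
$E{\left(S \right)} = - 6 S$ ($E{\left(S \right)} = S \left(-6\right) = - 6 S$)
$\left(d{\left(65 \right)} + E{\left(-117 \right)}\right) \left(-7952 - 45757\right) = \left(15 - -702\right) \left(-7952 - 45757\right) = \left(15 + 702\right) \left(-53709\right) = 717 \left(-53709\right) = -38509353$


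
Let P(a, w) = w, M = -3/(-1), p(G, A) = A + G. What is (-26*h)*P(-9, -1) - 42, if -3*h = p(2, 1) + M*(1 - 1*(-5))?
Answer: -224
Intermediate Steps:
M = 3 (M = -3*(-1) = 3)
h = -7 (h = -((1 + 2) + 3*(1 - 1*(-5)))/3 = -(3 + 3*(1 + 5))/3 = -(3 + 3*6)/3 = -(3 + 18)/3 = -1/3*21 = -7)
(-26*h)*P(-9, -1) - 42 = -26*(-7)*(-1) - 42 = 182*(-1) - 42 = -182 - 42 = -224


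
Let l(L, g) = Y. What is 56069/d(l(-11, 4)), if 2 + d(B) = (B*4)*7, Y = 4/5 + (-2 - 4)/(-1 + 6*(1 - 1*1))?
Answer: 280345/942 ≈ 297.61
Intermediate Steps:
Y = 34/5 (Y = 4*(⅕) - 6/(-1 + 6*(1 - 1)) = ⅘ - 6/(-1 + 6*0) = ⅘ - 6/(-1 + 0) = ⅘ - 6/(-1) = ⅘ - 6*(-1) = ⅘ + 6 = 34/5 ≈ 6.8000)
l(L, g) = 34/5
d(B) = -2 + 28*B (d(B) = -2 + (B*4)*7 = -2 + (4*B)*7 = -2 + 28*B)
56069/d(l(-11, 4)) = 56069/(-2 + 28*(34/5)) = 56069/(-2 + 952/5) = 56069/(942/5) = 56069*(5/942) = 280345/942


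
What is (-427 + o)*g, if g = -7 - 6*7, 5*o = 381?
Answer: 85946/5 ≈ 17189.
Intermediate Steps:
o = 381/5 (o = (⅕)*381 = 381/5 ≈ 76.200)
g = -49 (g = -7 - 42 = -49)
(-427 + o)*g = (-427 + 381/5)*(-49) = -1754/5*(-49) = 85946/5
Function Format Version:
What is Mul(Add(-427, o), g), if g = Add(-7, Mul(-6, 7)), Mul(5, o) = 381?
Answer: Rational(85946, 5) ≈ 17189.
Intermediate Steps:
o = Rational(381, 5) (o = Mul(Rational(1, 5), 381) = Rational(381, 5) ≈ 76.200)
g = -49 (g = Add(-7, -42) = -49)
Mul(Add(-427, o), g) = Mul(Add(-427, Rational(381, 5)), -49) = Mul(Rational(-1754, 5), -49) = Rational(85946, 5)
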